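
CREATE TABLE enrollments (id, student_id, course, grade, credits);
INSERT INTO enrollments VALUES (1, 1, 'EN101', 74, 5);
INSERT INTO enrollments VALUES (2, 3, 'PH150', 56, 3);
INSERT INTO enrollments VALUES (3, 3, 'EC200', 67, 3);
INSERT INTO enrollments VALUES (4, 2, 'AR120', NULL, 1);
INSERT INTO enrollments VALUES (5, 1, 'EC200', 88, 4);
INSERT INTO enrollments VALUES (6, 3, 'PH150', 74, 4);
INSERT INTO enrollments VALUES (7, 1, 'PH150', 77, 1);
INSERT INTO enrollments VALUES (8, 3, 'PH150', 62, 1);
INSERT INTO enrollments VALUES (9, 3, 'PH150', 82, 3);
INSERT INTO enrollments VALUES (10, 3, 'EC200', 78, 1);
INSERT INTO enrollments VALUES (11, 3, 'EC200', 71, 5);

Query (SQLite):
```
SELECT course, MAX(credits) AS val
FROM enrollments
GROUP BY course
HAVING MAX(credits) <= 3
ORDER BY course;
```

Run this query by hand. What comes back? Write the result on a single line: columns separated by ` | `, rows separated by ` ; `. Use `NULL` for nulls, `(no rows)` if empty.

AR120 | 1

Partition enrollments by course; compute MAX(credits) within each group.
HAVING: keep groups where MAX(credits) <= 3.
  AR120: ids {4} → MAX(credits)=1
  EC200: ids {3, 5, 10, 11} → MAX(credits)=5
  EN101: ids {1} → MAX(credits)=5
  PH150: ids {2, 6, 7, 8, 9} → MAX(credits)=4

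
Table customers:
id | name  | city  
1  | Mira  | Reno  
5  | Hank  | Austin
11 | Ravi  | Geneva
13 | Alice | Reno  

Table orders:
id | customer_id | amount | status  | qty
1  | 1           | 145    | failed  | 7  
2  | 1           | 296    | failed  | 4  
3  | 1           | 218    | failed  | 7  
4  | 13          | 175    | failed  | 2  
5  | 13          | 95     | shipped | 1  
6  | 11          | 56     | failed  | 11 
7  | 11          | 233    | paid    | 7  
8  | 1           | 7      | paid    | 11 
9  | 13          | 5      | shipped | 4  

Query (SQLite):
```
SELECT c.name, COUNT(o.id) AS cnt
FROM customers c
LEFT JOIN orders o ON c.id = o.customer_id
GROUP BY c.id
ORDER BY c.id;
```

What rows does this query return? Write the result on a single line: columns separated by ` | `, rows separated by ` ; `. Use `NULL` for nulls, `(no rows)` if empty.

LEFT JOIN keeps every customers row; unmatched ones get NULL for orders columns.
Group by customers.id and compute COUNT(o.id). COUNT(col) of an all-NULL group is 0.
  1: ids {1, 2, 3, 8} → COUNT(o.id)=4
  5: ids {—} → COUNT(o.id)=0
  11: ids {6, 7} → COUNT(o.id)=2
  13: ids {4, 5, 9} → COUNT(o.id)=3

Mira | 4 ; Hank | 0 ; Ravi | 2 ; Alice | 3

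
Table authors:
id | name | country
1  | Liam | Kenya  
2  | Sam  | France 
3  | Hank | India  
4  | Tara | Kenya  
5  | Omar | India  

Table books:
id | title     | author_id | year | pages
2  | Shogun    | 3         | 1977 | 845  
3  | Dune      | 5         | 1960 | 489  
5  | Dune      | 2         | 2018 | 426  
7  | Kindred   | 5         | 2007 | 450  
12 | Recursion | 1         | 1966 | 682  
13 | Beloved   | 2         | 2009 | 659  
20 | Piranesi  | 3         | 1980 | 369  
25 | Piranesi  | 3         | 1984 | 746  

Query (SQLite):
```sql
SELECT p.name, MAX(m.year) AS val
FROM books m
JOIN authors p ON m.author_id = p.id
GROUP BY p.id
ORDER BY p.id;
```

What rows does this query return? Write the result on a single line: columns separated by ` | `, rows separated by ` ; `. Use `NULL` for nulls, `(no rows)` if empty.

Liam | 1966 ; Sam | 2018 ; Hank | 1984 ; Omar | 2007

Join each books row to its authors via author_id.
Group joined rows by authors.id; compute MAX(m.year) per group.
  1: ids {12} → MAX(m.year)=1966
  2: ids {5, 13} → MAX(m.year)=2018
  3: ids {2, 20, 25} → MAX(m.year)=1984
  5: ids {3, 7} → MAX(m.year)=2007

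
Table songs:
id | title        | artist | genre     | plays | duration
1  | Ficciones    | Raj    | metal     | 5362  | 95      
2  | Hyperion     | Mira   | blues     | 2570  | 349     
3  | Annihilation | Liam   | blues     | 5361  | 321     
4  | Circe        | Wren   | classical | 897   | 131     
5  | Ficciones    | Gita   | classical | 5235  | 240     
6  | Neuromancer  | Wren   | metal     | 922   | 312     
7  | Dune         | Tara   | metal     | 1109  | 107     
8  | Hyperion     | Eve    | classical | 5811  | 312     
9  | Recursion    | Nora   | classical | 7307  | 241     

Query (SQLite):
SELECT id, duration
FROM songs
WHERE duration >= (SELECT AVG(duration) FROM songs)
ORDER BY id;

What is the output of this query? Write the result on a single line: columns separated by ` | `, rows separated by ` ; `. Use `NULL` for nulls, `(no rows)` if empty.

Scalar subquery: AVG(duration) over all songs rows = 234.222222 (≈; comparison uses full precision).
Keep rows where duration >= that value.

2 | 349 ; 3 | 321 ; 5 | 240 ; 6 | 312 ; 8 | 312 ; 9 | 241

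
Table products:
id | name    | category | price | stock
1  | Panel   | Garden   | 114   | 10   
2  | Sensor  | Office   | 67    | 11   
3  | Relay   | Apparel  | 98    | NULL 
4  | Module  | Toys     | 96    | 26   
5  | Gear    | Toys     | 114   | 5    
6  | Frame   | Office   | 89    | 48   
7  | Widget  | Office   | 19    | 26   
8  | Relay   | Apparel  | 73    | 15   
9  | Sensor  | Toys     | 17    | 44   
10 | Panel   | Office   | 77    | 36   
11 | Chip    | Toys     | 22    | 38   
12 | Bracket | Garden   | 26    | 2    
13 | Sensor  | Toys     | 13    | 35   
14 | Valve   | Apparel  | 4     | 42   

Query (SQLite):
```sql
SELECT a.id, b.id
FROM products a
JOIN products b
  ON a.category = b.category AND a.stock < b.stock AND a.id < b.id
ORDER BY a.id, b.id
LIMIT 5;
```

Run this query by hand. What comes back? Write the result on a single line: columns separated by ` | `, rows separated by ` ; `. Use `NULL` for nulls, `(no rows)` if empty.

2 | 6 ; 2 | 7 ; 2 | 10 ; 4 | 9 ; 4 | 11

Pairs (a,b) with same category, a.stock < b.stock, a.id < b.id.
category groups: Apparel:{3,8,14} Garden:{1,12} Office:{2,6,7,10} Toys:{4,5,9,11,13}
Ordered by (a.id, b.id); first 5.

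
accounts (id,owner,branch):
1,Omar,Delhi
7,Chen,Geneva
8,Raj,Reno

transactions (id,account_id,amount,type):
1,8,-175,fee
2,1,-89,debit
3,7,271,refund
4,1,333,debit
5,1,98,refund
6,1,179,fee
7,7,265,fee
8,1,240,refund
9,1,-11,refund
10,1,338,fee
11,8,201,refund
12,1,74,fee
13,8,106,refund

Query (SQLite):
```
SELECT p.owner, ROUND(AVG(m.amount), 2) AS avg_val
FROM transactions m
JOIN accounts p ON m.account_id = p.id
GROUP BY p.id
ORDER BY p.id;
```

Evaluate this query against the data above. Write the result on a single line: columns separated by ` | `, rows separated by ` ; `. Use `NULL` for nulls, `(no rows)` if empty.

Join each transactions row to its accounts via account_id.
Group joined rows by accounts.id; compute ROUND(AVG(m.amount), 2) per group.
  1: ids {2, 4, 5, 6, 8, 9, 10, 12} → ROUND(AVG(m.amount), 2)=145.25
  7: ids {3, 7} → ROUND(AVG(m.amount), 2)=268
  8: ids {1, 11, 13} → ROUND(AVG(m.amount), 2)=44

Omar | 145.25 ; Chen | 268 ; Raj | 44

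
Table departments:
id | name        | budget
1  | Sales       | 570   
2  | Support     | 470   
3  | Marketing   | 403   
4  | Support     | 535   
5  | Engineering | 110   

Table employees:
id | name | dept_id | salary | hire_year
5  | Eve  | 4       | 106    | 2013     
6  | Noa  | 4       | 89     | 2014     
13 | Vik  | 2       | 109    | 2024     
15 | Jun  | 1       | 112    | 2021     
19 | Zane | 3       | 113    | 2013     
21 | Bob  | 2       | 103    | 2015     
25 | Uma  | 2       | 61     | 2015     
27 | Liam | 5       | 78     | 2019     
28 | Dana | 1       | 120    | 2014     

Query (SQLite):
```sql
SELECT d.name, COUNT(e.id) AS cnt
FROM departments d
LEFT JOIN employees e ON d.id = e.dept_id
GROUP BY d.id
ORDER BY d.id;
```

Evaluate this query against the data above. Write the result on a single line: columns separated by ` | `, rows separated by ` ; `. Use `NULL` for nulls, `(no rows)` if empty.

Sales | 2 ; Support | 3 ; Marketing | 1 ; Support | 2 ; Engineering | 1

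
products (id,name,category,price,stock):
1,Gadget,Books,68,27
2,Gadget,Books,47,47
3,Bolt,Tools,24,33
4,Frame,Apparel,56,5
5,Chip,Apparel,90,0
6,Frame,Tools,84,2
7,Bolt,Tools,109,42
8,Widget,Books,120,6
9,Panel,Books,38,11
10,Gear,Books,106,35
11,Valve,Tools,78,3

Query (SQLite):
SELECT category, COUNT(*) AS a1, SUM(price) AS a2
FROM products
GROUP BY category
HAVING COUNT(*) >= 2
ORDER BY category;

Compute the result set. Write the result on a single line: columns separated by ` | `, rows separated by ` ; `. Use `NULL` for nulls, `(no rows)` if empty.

Apparel | 2 | 146 ; Books | 5 | 379 ; Tools | 4 | 295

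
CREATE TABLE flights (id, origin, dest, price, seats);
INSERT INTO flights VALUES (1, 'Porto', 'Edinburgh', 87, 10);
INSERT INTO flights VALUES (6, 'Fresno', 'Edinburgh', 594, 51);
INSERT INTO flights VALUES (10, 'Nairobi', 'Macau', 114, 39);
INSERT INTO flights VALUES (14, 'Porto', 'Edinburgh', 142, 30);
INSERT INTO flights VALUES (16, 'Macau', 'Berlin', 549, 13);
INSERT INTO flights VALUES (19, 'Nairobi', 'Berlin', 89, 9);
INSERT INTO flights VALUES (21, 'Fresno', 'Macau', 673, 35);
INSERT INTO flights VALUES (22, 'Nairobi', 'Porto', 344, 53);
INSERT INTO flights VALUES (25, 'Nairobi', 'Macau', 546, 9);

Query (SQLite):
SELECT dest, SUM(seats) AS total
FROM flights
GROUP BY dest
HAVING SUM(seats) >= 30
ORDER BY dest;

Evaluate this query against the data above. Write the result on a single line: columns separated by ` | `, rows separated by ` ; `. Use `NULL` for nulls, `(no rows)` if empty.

Edinburgh | 91 ; Macau | 83 ; Porto | 53

Partition flights by dest; compute SUM(seats) within each group.
HAVING: keep groups where SUM(seats) >= 30.
  Berlin: ids {16, 19} → SUM(seats)=22
  Edinburgh: ids {1, 6, 14} → SUM(seats)=91
  Macau: ids {10, 21, 25} → SUM(seats)=83
  Porto: ids {22} → SUM(seats)=53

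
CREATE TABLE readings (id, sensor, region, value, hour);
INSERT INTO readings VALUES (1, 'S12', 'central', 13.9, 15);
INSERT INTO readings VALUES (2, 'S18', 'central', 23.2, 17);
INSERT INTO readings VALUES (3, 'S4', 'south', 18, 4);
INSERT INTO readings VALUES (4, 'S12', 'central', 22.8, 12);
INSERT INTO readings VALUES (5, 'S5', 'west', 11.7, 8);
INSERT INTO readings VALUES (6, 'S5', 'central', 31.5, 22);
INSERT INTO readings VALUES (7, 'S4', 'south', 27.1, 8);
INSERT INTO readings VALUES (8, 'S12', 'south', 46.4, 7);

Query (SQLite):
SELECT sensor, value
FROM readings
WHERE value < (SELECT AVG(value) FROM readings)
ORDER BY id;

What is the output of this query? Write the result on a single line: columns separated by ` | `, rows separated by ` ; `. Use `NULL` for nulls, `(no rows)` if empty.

S12 | 13.9 ; S18 | 23.2 ; S4 | 18 ; S12 | 22.8 ; S5 | 11.7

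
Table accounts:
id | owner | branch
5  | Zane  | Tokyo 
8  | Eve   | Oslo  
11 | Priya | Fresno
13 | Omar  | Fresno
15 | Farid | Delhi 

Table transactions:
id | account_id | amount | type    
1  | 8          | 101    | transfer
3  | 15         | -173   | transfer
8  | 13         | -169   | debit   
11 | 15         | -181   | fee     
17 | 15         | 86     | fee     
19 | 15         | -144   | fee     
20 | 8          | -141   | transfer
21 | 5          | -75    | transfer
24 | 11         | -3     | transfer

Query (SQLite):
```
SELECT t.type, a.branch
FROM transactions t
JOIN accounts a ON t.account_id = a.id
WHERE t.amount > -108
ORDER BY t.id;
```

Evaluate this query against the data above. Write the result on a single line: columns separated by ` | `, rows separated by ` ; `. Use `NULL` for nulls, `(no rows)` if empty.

transfer | Oslo ; fee | Delhi ; transfer | Tokyo ; transfer | Fresno

Each transactions row matches the accounts row where account_id = accounts.id.
Then keep rows with t.amount > -108.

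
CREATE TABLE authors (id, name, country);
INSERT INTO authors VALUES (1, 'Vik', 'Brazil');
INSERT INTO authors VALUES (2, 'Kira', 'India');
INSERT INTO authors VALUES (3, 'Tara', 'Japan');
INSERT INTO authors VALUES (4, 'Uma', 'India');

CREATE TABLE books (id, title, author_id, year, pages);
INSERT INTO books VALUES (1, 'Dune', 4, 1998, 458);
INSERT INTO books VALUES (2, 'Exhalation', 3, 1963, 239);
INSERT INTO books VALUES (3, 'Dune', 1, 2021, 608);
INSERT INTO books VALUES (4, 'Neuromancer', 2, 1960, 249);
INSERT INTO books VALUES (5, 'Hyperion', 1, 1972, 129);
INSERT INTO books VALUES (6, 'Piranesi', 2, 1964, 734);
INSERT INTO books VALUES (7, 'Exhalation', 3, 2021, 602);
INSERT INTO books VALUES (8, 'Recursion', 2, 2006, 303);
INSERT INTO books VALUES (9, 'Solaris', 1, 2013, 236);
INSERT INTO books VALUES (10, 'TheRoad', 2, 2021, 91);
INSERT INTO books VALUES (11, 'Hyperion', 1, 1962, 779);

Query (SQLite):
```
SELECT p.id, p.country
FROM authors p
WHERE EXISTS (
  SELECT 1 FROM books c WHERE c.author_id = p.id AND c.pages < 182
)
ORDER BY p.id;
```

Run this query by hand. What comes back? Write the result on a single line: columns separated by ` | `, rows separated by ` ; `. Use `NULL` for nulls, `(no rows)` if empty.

1 | Brazil ; 2 | India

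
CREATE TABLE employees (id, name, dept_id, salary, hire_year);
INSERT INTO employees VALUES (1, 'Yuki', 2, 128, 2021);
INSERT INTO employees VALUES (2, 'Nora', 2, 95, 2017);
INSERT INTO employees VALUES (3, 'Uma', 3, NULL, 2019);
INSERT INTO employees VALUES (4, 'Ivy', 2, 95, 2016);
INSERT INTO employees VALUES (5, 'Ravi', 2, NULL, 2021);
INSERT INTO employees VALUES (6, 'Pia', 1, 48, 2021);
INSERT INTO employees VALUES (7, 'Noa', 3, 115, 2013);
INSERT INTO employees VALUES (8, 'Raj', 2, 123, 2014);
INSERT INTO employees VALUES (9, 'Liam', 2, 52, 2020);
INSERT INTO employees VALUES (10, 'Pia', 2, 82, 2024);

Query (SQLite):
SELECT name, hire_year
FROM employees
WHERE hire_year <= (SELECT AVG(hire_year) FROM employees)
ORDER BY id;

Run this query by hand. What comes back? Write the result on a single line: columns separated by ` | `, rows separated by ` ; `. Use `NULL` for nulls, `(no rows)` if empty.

Scalar subquery: AVG(hire_year) over all employees rows = 2018.6.
Keep rows where hire_year <= that value.

Nora | 2017 ; Ivy | 2016 ; Noa | 2013 ; Raj | 2014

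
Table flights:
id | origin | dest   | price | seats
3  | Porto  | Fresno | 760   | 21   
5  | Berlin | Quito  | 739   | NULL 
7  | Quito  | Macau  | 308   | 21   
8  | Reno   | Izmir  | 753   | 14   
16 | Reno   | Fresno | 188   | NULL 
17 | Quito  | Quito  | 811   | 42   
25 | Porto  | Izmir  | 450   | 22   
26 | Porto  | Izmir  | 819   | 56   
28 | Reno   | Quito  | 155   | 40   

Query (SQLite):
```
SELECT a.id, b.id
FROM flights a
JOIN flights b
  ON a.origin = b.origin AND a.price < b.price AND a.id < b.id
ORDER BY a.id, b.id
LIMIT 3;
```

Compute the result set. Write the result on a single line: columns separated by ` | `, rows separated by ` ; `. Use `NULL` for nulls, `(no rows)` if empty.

Pairs (a,b) with same origin, a.price < b.price, a.id < b.id.
origin groups: Berlin:{5} Porto:{3,25,26} Quito:{7,17} Reno:{8,16,28}
Ordered by (a.id, b.id); first 3.

3 | 26 ; 7 | 17 ; 25 | 26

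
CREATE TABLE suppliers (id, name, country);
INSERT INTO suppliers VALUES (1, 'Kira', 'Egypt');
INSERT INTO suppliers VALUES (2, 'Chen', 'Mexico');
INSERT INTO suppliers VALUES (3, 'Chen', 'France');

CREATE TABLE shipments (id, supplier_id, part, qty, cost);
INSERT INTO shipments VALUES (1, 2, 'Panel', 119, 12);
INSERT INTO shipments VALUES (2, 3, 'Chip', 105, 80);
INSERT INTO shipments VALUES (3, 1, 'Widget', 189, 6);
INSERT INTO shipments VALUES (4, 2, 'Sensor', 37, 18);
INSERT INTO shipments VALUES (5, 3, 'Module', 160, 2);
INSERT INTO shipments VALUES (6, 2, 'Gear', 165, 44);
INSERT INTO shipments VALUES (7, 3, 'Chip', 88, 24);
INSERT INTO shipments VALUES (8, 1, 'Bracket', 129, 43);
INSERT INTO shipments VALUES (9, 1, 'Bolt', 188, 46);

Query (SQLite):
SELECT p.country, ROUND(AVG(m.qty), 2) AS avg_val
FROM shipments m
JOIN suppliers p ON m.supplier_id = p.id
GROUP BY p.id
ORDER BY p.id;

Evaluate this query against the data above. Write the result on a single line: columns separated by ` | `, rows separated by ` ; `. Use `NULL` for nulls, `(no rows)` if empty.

Join each shipments row to its suppliers via supplier_id.
Group joined rows by suppliers.id; compute ROUND(AVG(m.qty), 2) per group.
  1: ids {3, 8, 9} → ROUND(AVG(m.qty), 2)=168.67
  2: ids {1, 4, 6} → ROUND(AVG(m.qty), 2)=107
  3: ids {2, 5, 7} → ROUND(AVG(m.qty), 2)=117.67

Egypt | 168.67 ; Mexico | 107 ; France | 117.67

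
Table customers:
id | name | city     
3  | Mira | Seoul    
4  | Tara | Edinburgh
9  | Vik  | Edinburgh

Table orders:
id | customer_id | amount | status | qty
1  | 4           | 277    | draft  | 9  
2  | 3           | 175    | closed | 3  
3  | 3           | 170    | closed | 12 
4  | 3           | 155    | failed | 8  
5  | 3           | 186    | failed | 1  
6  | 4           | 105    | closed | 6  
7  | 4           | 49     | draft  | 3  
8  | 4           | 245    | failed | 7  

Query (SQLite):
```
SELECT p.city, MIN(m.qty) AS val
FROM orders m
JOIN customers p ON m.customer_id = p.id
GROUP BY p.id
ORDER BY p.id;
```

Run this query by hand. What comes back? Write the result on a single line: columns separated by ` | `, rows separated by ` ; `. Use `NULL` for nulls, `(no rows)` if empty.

Seoul | 1 ; Edinburgh | 3

Join each orders row to its customers via customer_id.
Group joined rows by customers.id; compute MIN(m.qty) per group.
  3: ids {2, 3, 4, 5} → MIN(m.qty)=1
  4: ids {1, 6, 7, 8} → MIN(m.qty)=3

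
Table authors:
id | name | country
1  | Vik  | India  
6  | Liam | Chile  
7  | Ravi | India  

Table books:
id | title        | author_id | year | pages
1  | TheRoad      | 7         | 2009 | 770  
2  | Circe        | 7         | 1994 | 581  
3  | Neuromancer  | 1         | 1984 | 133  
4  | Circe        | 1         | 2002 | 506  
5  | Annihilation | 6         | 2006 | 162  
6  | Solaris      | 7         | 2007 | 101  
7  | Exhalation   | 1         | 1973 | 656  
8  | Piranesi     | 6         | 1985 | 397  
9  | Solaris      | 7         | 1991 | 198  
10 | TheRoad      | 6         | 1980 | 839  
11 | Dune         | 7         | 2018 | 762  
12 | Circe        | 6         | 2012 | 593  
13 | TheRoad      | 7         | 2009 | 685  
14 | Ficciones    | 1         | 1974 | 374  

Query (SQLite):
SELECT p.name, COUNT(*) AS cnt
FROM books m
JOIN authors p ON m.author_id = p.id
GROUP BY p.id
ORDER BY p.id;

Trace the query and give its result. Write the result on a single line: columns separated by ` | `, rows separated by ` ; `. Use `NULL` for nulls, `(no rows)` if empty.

Join each books row to its authors via author_id.
Group joined rows by authors.id; compute COUNT(*) per group.
  1: ids {3, 4, 7, 14} → COUNT(*)=4
  6: ids {5, 8, 10, 12} → COUNT(*)=4
  7: ids {1, 2, 6, 9, 11, 13} → COUNT(*)=6

Vik | 4 ; Liam | 4 ; Ravi | 6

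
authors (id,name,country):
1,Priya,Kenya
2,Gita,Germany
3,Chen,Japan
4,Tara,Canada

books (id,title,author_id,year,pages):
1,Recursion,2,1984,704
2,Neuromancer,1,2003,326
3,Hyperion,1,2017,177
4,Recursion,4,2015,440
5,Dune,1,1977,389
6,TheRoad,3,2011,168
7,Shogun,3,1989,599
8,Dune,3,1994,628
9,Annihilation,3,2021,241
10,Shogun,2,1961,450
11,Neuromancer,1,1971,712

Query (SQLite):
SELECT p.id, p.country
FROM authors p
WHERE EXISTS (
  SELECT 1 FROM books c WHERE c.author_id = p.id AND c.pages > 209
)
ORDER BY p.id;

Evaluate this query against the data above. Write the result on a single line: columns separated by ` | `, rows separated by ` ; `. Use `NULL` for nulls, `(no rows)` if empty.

For each authors row, check whether any books with matching author_id has pages > 209.
Keep rows where that is true.

1 | Kenya ; 2 | Germany ; 3 | Japan ; 4 | Canada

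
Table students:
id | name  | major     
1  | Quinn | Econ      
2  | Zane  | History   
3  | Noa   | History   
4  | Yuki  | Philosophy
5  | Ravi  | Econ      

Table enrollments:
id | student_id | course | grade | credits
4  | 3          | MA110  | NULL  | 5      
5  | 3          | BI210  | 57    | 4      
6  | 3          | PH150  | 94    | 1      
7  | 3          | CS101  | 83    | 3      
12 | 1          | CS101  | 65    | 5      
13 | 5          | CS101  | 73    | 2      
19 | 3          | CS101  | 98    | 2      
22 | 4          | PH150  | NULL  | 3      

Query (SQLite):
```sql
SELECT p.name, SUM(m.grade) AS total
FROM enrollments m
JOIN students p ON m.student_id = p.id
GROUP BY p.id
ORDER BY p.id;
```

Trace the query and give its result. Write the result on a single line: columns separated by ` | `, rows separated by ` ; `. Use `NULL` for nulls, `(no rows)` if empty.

Quinn | 65 ; Noa | 332 ; Yuki | NULL ; Ravi | 73

Join each enrollments row to its students via student_id.
Group joined rows by students.id; compute SUM(m.grade) per group.
  1: ids {12} → SUM(m.grade)=65
  3: ids {4, 5, 6, 7, 19} → SUM(m.grade)=332
  4: ids {22} → SUM(m.grade)=NULL
  5: ids {13} → SUM(m.grade)=73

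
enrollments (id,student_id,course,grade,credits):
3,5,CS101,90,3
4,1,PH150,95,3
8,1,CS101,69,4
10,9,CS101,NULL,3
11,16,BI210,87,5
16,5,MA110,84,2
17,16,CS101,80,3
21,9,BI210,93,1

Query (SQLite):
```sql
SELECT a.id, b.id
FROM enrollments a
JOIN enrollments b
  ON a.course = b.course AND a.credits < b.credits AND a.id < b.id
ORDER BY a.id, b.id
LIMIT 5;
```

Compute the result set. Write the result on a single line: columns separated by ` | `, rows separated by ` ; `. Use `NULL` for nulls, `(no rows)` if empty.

Pairs (a,b) with same course, a.credits < b.credits, a.id < b.id.
course groups: BI210:{11,21} CS101:{3,8,10,17} MA110:{16} PH150:{4}
Ordered by (a.id, b.id); first 5.

3 | 8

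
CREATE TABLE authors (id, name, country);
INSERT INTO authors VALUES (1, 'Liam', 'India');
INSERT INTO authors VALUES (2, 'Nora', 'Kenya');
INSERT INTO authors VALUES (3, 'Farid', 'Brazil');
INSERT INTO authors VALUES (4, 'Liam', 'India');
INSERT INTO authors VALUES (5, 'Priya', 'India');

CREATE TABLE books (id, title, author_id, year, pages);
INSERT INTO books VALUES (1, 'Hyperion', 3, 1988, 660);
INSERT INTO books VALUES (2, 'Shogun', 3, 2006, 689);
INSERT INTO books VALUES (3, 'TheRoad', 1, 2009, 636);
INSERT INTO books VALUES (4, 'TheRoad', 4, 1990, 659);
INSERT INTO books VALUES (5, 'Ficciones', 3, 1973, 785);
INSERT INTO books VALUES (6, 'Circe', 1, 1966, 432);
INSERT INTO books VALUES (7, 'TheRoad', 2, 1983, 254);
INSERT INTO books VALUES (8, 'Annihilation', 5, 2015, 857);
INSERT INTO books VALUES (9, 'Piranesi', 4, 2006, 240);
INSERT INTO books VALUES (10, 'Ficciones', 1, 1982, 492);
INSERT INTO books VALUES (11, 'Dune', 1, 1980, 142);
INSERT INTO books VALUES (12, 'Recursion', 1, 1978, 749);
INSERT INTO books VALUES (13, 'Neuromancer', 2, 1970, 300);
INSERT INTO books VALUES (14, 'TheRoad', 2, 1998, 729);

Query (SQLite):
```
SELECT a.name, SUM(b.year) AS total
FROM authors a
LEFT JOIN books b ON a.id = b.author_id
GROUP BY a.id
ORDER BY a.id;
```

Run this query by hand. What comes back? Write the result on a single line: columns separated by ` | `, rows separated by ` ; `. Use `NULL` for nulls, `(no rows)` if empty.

LEFT JOIN keeps every authors row; unmatched ones get NULL for books columns.
Group by authors.id and compute SUM(b.year). SUM over an all-NULL group is NULL.
  1: ids {3, 6, 10, 11, 12} → SUM(b.year)=9915
  2: ids {7, 13, 14} → SUM(b.year)=5951
  3: ids {1, 2, 5} → SUM(b.year)=5967
  4: ids {4, 9} → SUM(b.year)=3996
  5: ids {8} → SUM(b.year)=2015

Liam | 9915 ; Nora | 5951 ; Farid | 5967 ; Liam | 3996 ; Priya | 2015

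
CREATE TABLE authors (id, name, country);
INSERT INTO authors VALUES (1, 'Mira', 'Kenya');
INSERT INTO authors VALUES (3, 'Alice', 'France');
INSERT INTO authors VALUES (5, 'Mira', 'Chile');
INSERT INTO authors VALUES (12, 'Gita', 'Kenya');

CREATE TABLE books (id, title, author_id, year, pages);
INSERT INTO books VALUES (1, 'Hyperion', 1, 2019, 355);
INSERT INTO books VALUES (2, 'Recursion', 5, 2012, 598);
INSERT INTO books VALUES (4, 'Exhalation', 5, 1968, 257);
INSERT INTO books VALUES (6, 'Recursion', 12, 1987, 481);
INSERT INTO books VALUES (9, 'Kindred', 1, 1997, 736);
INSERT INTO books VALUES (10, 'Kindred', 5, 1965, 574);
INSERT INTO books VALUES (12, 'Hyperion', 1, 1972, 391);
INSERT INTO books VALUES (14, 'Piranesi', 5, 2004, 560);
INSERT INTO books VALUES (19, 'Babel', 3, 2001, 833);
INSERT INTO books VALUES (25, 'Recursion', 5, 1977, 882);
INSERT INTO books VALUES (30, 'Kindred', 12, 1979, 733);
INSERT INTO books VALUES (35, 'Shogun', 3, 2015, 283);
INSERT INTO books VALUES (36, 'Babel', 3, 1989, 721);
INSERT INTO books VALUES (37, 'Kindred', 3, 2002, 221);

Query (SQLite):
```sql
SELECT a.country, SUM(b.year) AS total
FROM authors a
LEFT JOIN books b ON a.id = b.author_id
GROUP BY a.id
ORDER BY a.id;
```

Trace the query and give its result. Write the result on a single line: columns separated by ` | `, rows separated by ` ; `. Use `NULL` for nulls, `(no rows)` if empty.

Kenya | 5988 ; France | 8007 ; Chile | 9926 ; Kenya | 3966

LEFT JOIN keeps every authors row; unmatched ones get NULL for books columns.
Group by authors.id and compute SUM(b.year). SUM over an all-NULL group is NULL.
  1: ids {1, 9, 12} → SUM(b.year)=5988
  3: ids {19, 35, 36, 37} → SUM(b.year)=8007
  5: ids {2, 4, 10, 14, 25} → SUM(b.year)=9926
  12: ids {6, 30} → SUM(b.year)=3966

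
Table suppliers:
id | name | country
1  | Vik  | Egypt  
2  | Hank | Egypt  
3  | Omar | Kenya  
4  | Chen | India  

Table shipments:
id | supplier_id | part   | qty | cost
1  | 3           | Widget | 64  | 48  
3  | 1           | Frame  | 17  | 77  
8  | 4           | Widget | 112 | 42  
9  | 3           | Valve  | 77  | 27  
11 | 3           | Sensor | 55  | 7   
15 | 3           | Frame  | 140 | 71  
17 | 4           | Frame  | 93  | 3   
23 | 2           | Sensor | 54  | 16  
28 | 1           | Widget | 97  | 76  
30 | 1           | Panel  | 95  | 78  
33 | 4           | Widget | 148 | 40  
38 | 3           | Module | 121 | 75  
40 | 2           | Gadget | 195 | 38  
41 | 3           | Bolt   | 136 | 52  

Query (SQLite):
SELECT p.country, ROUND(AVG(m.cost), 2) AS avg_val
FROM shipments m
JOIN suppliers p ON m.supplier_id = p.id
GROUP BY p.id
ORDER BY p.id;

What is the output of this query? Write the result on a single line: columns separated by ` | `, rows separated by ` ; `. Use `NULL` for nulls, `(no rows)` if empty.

Egypt | 77 ; Egypt | 27 ; Kenya | 46.67 ; India | 28.33

Join each shipments row to its suppliers via supplier_id.
Group joined rows by suppliers.id; compute ROUND(AVG(m.cost), 2) per group.
  1: ids {3, 28, 30} → ROUND(AVG(m.cost), 2)=77
  2: ids {23, 40} → ROUND(AVG(m.cost), 2)=27
  3: ids {1, 9, 11, 15, 38, 41} → ROUND(AVG(m.cost), 2)=46.67
  4: ids {8, 17, 33} → ROUND(AVG(m.cost), 2)=28.33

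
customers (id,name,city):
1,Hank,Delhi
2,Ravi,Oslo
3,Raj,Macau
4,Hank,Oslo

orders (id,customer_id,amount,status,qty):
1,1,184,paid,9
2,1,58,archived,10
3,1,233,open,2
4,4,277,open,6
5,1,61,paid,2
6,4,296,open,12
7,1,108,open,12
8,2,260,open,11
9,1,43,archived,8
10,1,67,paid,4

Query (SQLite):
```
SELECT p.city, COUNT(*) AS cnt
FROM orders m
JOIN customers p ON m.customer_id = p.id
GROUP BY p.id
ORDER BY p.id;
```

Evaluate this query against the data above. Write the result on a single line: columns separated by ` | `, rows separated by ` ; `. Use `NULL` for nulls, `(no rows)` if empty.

Delhi | 7 ; Oslo | 1 ; Oslo | 2

Join each orders row to its customers via customer_id.
Group joined rows by customers.id; compute COUNT(*) per group.
  1: ids {1, 2, 3, 5, 7, 9, 10} → COUNT(*)=7
  2: ids {8} → COUNT(*)=1
  4: ids {4, 6} → COUNT(*)=2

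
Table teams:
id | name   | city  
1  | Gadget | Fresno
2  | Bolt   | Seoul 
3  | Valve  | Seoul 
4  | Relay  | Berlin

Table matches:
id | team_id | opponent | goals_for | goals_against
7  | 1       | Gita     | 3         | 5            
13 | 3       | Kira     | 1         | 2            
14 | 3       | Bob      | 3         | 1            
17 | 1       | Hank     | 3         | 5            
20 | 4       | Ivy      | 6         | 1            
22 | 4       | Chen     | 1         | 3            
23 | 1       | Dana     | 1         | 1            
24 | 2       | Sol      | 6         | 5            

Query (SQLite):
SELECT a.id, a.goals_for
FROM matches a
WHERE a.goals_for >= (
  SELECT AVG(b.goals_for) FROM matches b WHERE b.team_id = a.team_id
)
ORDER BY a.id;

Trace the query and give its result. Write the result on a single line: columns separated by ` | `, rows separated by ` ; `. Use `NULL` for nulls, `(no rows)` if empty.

7 | 3 ; 14 | 3 ; 17 | 3 ; 20 | 6 ; 24 | 6

For each matches row a, compute AVG(goals_for) over rows sharing a.team_id.
Keep row a if a.goals_for >= that per-group AVG.
  team_id=1: AVG(goals_for) = 2.333333
  team_id=2: AVG(goals_for) = 6.0
  team_id=3: AVG(goals_for) = 2.0
  team_id=4: AVG(goals_for) = 3.5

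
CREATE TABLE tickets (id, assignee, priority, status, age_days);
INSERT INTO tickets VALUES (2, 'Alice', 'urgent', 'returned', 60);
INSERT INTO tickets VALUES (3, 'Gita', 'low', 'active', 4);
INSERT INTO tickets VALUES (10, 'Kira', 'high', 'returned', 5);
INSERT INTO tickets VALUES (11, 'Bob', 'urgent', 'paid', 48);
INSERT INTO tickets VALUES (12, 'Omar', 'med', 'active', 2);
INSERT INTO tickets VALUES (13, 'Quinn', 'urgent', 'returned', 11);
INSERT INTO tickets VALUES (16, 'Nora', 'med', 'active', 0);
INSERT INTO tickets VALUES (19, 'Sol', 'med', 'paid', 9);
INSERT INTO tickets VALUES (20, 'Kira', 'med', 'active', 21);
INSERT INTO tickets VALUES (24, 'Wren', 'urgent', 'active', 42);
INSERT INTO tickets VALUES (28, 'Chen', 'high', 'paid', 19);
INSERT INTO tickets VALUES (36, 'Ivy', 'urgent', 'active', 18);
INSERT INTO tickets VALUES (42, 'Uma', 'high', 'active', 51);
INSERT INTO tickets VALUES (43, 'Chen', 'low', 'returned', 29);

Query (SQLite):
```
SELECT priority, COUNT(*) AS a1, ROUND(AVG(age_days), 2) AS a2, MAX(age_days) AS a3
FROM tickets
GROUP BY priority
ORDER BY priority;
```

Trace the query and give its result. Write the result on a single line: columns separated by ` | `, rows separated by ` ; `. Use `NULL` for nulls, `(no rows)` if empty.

Group tickets by priority.
Per group compute: COUNT(*), ROUND(AVG(age_days), 2), MAX(age_days).
  high: ids {10, 28, 42} → COUNT(*)=3, ROUND(AVG(age_days), 2)=25, MAX(age_days)=51
  low: ids {3, 43} → COUNT(*)=2, ROUND(AVG(age_days), 2)=16.5, MAX(age_days)=29
  med: ids {12, 16, 19, 20} → COUNT(*)=4, ROUND(AVG(age_days), 2)=8, MAX(age_days)=21
  urgent: ids {2, 11, 13, 24, 36} → COUNT(*)=5, ROUND(AVG(age_days), 2)=35.8, MAX(age_days)=60

high | 3 | 25 | 51 ; low | 2 | 16.5 | 29 ; med | 4 | 8 | 21 ; urgent | 5 | 35.8 | 60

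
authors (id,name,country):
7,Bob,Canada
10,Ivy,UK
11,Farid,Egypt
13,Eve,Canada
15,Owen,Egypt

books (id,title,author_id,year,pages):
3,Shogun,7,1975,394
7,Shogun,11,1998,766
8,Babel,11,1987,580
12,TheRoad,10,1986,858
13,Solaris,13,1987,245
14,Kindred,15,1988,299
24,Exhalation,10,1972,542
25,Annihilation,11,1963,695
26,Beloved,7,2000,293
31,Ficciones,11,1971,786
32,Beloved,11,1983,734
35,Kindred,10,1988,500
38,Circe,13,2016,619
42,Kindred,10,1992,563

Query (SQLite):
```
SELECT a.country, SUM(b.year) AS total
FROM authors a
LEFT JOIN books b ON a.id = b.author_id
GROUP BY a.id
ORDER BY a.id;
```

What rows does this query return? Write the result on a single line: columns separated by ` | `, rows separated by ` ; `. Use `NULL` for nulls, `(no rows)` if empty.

LEFT JOIN keeps every authors row; unmatched ones get NULL for books columns.
Group by authors.id and compute SUM(b.year). SUM over an all-NULL group is NULL.
  7: ids {3, 26} → SUM(b.year)=3975
  10: ids {12, 24, 35, 42} → SUM(b.year)=7938
  11: ids {7, 8, 25, 31, 32} → SUM(b.year)=9902
  13: ids {13, 38} → SUM(b.year)=4003
  15: ids {14} → SUM(b.year)=1988

Canada | 3975 ; UK | 7938 ; Egypt | 9902 ; Canada | 4003 ; Egypt | 1988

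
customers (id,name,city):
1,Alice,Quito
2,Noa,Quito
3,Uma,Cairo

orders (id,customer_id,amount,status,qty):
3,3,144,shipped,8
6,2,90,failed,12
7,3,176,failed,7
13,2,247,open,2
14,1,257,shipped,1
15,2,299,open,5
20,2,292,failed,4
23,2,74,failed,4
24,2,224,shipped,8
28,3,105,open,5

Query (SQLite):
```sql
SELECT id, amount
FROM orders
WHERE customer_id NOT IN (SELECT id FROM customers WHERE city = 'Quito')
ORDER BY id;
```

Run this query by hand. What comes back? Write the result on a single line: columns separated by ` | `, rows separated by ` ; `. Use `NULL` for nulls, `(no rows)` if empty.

Inner query: customers.id where city = 'Quito'.
Outer: keep orders rows whose customer_id is not in that set.
Inner query → {1, 2}

3 | 144 ; 7 | 176 ; 28 | 105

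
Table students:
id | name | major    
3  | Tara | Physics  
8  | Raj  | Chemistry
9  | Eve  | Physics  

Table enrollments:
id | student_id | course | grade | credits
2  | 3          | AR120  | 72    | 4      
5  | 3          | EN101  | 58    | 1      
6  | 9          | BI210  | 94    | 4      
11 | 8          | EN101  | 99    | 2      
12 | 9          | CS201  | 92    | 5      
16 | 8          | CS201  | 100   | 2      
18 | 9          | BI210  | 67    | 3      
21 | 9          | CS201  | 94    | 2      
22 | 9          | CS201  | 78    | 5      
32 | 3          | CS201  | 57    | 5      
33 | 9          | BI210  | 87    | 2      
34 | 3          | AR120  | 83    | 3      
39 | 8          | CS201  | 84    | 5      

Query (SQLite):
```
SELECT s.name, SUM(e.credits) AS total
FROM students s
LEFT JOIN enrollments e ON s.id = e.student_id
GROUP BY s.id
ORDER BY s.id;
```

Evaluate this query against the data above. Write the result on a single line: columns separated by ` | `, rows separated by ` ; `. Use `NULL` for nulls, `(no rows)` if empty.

LEFT JOIN keeps every students row; unmatched ones get NULL for enrollments columns.
Group by students.id and compute SUM(e.credits). SUM over an all-NULL group is NULL.
  3: ids {2, 5, 32, 34} → SUM(e.credits)=13
  8: ids {11, 16, 39} → SUM(e.credits)=9
  9: ids {6, 12, 18, 21, 22, 33} → SUM(e.credits)=21

Tara | 13 ; Raj | 9 ; Eve | 21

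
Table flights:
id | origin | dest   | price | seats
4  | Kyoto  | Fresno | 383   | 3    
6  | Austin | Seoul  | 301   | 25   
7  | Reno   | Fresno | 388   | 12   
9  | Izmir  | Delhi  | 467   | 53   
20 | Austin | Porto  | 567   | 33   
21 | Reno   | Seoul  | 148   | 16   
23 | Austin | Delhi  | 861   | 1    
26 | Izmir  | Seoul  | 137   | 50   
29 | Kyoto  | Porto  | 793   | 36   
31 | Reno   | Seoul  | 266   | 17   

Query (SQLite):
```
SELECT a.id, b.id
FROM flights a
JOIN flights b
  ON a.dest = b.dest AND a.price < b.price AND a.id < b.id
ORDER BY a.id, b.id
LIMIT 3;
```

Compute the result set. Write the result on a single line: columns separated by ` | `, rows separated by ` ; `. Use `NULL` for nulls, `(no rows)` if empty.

Pairs (a,b) with same dest, a.price < b.price, a.id < b.id.
dest groups: Delhi:{9,23} Fresno:{4,7} Porto:{20,29} Seoul:{6,21,26,31}
Ordered by (a.id, b.id); first 3.

4 | 7 ; 9 | 23 ; 20 | 29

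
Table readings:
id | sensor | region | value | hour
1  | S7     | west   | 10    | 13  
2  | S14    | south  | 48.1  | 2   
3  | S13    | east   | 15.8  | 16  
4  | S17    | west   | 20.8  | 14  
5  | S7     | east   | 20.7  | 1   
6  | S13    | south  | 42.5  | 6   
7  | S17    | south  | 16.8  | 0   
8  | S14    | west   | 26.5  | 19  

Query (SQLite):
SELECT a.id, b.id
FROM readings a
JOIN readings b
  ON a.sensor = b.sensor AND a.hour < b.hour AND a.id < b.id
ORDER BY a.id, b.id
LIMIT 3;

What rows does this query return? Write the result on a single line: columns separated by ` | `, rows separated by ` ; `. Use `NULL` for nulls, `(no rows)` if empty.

Pairs (a,b) with same sensor, a.hour < b.hour, a.id < b.id.
sensor groups: S13:{3,6} S14:{2,8} S17:{4,7} S7:{1,5}
Ordered by (a.id, b.id); first 3.

2 | 8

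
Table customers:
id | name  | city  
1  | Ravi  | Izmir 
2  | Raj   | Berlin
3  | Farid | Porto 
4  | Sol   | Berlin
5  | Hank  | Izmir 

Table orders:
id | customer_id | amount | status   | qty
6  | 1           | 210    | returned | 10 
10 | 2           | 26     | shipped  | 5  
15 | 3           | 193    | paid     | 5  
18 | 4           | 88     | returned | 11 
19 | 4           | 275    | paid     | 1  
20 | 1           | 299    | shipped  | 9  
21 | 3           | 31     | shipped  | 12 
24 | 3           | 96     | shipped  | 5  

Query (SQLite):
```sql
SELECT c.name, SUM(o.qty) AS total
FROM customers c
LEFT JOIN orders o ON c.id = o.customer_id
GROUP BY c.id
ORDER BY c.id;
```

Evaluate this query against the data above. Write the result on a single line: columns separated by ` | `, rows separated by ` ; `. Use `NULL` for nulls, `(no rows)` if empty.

Ravi | 19 ; Raj | 5 ; Farid | 22 ; Sol | 12 ; Hank | NULL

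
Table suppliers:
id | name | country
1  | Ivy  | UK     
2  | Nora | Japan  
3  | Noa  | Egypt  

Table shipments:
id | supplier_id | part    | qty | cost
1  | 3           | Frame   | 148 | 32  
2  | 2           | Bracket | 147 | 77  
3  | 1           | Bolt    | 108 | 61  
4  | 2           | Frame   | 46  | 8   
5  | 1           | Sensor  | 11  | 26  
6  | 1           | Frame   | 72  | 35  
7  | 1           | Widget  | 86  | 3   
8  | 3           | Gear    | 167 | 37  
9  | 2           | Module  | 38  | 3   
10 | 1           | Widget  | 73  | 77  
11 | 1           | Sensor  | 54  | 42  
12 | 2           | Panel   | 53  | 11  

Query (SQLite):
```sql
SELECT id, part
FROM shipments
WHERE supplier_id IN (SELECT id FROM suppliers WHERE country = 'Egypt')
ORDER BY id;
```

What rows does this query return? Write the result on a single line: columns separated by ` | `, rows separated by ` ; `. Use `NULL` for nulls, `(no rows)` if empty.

1 | Frame ; 8 | Gear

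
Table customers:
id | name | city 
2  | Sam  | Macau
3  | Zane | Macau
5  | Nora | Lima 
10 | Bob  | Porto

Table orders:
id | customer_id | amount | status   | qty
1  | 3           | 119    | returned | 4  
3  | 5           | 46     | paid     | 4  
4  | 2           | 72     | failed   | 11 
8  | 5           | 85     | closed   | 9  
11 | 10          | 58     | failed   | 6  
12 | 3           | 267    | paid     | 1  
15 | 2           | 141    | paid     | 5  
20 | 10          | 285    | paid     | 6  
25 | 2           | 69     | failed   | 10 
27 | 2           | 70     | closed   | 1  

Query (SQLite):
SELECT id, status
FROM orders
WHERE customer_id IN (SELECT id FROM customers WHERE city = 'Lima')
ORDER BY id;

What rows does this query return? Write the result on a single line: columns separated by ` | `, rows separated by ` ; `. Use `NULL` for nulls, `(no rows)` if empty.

Inner query: customers.id where city = 'Lima'.
Outer: keep orders rows whose customer_id is in that set.
Inner query → {5}

3 | paid ; 8 | closed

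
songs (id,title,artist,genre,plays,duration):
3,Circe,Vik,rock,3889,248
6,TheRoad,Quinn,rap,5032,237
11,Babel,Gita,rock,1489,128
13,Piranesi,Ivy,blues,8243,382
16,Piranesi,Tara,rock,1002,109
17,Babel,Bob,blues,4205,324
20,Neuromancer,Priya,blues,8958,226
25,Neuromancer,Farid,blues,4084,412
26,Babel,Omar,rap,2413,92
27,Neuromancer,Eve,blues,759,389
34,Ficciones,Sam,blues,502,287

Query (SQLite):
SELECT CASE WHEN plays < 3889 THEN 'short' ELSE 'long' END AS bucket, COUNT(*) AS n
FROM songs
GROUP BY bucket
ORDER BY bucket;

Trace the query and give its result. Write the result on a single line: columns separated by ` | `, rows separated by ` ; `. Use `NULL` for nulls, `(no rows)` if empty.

Bucket rows by plays < 3889 → 'short' else 'long'; count each bucket.

long | 6 ; short | 5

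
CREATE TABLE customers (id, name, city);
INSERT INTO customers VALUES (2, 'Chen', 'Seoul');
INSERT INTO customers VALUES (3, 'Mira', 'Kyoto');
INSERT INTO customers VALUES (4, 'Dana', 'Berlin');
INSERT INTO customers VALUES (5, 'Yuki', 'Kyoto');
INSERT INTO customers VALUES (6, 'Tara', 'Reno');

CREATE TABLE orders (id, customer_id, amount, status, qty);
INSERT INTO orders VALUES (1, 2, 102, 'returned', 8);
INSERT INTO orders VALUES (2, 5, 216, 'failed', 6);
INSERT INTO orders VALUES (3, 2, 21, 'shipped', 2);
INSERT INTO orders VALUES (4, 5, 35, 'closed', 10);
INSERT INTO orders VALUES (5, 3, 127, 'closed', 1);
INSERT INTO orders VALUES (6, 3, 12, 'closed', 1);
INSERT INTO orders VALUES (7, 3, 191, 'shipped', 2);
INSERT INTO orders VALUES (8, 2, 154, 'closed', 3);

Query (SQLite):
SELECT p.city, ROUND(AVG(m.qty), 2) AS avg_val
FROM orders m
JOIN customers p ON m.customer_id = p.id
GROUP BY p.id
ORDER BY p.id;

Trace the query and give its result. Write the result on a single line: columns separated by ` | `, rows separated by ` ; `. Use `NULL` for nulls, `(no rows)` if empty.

Join each orders row to its customers via customer_id.
Group joined rows by customers.id; compute ROUND(AVG(m.qty), 2) per group.
  2: ids {1, 3, 8} → ROUND(AVG(m.qty), 2)=4.33
  3: ids {5, 6, 7} → ROUND(AVG(m.qty), 2)=1.33
  5: ids {2, 4} → ROUND(AVG(m.qty), 2)=8

Seoul | 4.33 ; Kyoto | 1.33 ; Kyoto | 8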